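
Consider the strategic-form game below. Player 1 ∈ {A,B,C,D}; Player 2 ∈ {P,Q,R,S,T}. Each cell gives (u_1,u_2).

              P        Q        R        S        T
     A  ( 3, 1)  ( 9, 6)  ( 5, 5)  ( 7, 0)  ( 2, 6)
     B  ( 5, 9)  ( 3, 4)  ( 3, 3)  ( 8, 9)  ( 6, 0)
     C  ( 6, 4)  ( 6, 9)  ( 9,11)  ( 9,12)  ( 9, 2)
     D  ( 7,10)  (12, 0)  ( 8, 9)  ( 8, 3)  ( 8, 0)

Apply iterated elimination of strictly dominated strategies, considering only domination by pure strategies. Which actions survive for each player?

Survivors P1:{C,D} P2:{P,R,S}

P1 drop A (D beats it: P:7>3 Q:12>9 R:8>5 S:8>7 T:8>2)
P1 drop B (C beats it: P:6>5 Q:6>3 R:9>3 S:9>8 T:9>6)
P2 drop Q (R beats it: C:11>9 D:9>0)
P2 drop T (P beats it: C:4>2 D:10>0)
P1→{C,D} P2→{P,R,S}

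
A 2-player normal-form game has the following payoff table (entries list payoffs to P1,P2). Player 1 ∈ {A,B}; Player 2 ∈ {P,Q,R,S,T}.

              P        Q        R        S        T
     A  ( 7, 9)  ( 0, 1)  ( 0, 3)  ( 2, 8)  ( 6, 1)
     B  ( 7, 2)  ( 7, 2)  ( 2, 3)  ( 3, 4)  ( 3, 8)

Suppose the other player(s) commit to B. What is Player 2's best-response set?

BR_2 = {T}

u_2(P vs B) = 2
u_2(Q vs B) = 2
u_2(R vs B) = 3
u_2(S vs B) = 4
u_2(T vs B) = 8
max payoff 8 at {T}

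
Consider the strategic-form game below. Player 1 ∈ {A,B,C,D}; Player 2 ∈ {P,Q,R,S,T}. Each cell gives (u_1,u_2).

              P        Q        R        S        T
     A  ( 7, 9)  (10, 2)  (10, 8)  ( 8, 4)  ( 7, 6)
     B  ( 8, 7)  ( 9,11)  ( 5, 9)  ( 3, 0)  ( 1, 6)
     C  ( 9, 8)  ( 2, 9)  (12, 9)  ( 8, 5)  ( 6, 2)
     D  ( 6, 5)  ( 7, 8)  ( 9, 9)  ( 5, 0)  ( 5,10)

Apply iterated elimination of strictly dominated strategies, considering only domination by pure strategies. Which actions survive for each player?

P1 drop D (A beats it: P:7>6 Q:10>7 R:10>9 S:8>5 T:7>5)
P2 drop S (P beats it: A:9>4 B:7>0 C:8>5)
P2 drop T (P beats it: A:9>6 B:7>6 C:8>2)
P1→{A,B,C} P2→{P,Q,R}

IESDS → P1:{A,B,C} P2:{P,Q,R}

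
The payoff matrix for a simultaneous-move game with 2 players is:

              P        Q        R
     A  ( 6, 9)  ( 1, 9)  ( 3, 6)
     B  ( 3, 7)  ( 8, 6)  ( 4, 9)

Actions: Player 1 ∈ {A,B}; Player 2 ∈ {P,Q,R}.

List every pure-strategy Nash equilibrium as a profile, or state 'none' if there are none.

(A,P): NE
(A,Q): not NE [P1→B gives 8>1]
(A,R): not NE [P1→B gives 4>3; P2→Q gives 9>6]
(B,P): not NE [P1→A gives 6>3; P2→R gives 9>7]
(B,Q): not NE [P2→R gives 9>6]
(B,R): NE

PSNE = {(A,P), (B,R)}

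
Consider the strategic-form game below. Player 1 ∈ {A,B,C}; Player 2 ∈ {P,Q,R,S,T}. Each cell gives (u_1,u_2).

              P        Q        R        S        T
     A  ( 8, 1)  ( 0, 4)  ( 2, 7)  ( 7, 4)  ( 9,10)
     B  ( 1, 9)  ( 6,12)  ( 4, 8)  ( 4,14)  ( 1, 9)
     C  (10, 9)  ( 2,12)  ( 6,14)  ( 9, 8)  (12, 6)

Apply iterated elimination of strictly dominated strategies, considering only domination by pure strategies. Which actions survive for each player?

IESDS → P1:{B,C} P2:{Q,R,S}

P1 drop A (C beats it: P:10>8 Q:2>0 R:6>2 S:9>7 T:12>9)
P2 drop P (Q beats it: B:12>9 C:12>9)
P2 drop T (Q beats it: B:12>9 C:12>6)
P1→{B,C} P2→{Q,R,S}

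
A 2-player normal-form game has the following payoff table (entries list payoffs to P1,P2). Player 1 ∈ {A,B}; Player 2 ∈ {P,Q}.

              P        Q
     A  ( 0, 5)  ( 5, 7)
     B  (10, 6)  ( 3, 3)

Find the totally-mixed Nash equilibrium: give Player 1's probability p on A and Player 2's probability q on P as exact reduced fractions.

P1 indiff ⇒ q·0+(1-q)·5 = q·10+(1-q)·3 ⇒ q(-10) = (1-q)(-2) ⇒ q = 1/6
P2 indiff ⇒ p·5+(1-p)·6 = p·7+(1-p)·3 ⇒ p(-2) = (1-p)(-3) ⇒ p = 3/5

P1 mixes 3/5 on A; P2 mixes 1/6 on P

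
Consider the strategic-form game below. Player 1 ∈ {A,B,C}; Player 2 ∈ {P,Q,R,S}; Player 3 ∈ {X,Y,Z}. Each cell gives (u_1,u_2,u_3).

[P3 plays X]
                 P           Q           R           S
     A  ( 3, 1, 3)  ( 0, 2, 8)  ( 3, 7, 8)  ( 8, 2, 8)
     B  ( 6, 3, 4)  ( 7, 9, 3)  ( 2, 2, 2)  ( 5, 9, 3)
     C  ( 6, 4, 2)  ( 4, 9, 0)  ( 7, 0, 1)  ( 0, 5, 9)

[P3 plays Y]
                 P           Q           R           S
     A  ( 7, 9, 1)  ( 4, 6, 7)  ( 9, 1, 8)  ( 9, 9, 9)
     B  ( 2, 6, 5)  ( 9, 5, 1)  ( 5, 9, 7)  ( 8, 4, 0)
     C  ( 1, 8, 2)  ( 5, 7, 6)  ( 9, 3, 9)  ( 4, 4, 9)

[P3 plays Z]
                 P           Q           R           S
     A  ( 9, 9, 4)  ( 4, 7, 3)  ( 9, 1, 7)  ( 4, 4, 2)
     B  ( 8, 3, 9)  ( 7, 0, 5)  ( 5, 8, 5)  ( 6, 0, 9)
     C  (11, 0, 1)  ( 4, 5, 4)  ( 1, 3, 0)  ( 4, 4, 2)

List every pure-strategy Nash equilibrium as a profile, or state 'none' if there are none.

NE set: (A,S,Y)

(A,P,X): not NE [P1→C gives 6>3; P2→R gives 7>1; P3→Z gives 4>3]
(A,P,Y): not NE [P3→Z gives 4>1]
(A,P,Z): not NE [P1→C gives 11>9]
(A,Q,X): not NE [P1→B gives 7>0; P2→R gives 7>2]
(A,Q,Y): not NE [P1→B gives 9>4; P2→S gives 9>6; P3→X gives 8>7]
(A,Q,Z): not NE [P1→B gives 7>4; P2→P gives 9>7; P3→X gives 8>3]
(A,R,X): not NE [P1→C gives 7>3]
(A,R,Y): not NE [P2→S gives 9>1]
(A,R,Z): not NE [P2→P gives 9>1; P3→Y gives 8>7]
(A,S,X): not NE [P2→R gives 7>2; P3→Y gives 9>8]
(A,S,Y): NE
(A,S,Z): not NE [P1→B gives 6>4; P2→P gives 9>4; P3→Y gives 9>2]
(B,P,X): not NE [P2→S gives 9>3; P3→Z gives 9>4]
(B,P,Y): not NE [P1→A gives 7>2; P2→R gives 9>6; P3→Z gives 9>5]
(B,P,Z): not NE [P1→C gives 11>8; P2→R gives 8>3]
(B,Q,X): not NE [P3→Z gives 5>3]
(B,Q,Y): not NE [P2→R gives 9>5; P3→Z gives 5>1]
(B,Q,Z): not NE [P2→R gives 8>0]
(B,R,X): not NE [P1→C gives 7>2; P2→S gives 9>2; P3→Y gives 7>2]
(B,R,Y): not NE [P1→C gives 9>5]
(B,R,Z): not NE [P1→A gives 9>5; P3→Y gives 7>5]
(B,S,X): not NE [P1→A gives 8>5; P3→Z gives 9>3]
(B,S,Y): not NE [P1→A gives 9>8; P2→R gives 9>4; P3→Z gives 9>0]
(B,S,Z): not NE [P2→R gives 8>0]
(C,P,X): not NE [P2→Q gives 9>4]
(C,P,Y): not NE [P1→A gives 7>1]
(C,P,Z): not NE [P2→Q gives 5>0; P3→Y gives 2>1]
(C,Q,X): not NE [P1→B gives 7>4; P3→Y gives 6>0]
(C,Q,Y): not NE [P1→B gives 9>5; P2→P gives 8>7]
(C,Q,Z): not NE [P1→B gives 7>4; P3→Y gives 6>4]
(C,R,X): not NE [P2→Q gives 9>0; P3→Y gives 9>1]
(C,R,Y): not NE [P2→P gives 8>3]
(C,R,Z): not NE [P1→A gives 9>1; P2→Q gives 5>3; P3→Y gives 9>0]
(C,S,X): not NE [P1→A gives 8>0; P2→Q gives 9>5]
(C,S,Y): not NE [P1→A gives 9>4; P2→P gives 8>4]
(C,S,Z): not NE [P1→B gives 6>4; P2→Q gives 5>4; P3→Y gives 9>2]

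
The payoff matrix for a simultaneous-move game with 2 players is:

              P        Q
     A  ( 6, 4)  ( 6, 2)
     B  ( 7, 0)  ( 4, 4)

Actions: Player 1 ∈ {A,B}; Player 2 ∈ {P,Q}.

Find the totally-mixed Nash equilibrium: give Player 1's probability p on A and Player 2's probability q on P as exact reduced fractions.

P1 indiff ⇒ q·6+(1-q)·6 = q·7+(1-q)·4 ⇒ q(-1) = (1-q)(-2) ⇒ q = 2/3
P2 indiff ⇒ p·4+(1-p)·0 = p·2+(1-p)·4 ⇒ p(2) = (1-p)(4) ⇒ p = 2/3

(p,q) = (2/3, 2/3)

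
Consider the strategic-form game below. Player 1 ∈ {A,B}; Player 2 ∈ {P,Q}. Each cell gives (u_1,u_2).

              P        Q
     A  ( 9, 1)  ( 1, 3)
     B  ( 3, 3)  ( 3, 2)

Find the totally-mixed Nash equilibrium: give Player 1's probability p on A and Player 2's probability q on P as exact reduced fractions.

P1 indiff ⇒ q·9+(1-q)·1 = q·3+(1-q)·3 ⇒ q(6) = (1-q)(2) ⇒ q = 1/4
P2 indiff ⇒ p·1+(1-p)·3 = p·3+(1-p)·2 ⇒ p(-2) = (1-p)(-1) ⇒ p = 1/3

p=1/3, q=1/4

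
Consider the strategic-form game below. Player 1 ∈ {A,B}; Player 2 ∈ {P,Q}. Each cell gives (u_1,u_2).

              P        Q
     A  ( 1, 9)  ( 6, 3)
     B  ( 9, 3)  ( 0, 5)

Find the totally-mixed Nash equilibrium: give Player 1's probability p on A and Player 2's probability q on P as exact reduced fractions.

P1 mixes 1/4 on A; P2 mixes 3/7 on P

P1 indiff ⇒ q·1+(1-q)·6 = q·9+(1-q)·0 ⇒ q(-8) = (1-q)(-6) ⇒ q = 3/7
P2 indiff ⇒ p·9+(1-p)·3 = p·3+(1-p)·5 ⇒ p(6) = (1-p)(2) ⇒ p = 1/4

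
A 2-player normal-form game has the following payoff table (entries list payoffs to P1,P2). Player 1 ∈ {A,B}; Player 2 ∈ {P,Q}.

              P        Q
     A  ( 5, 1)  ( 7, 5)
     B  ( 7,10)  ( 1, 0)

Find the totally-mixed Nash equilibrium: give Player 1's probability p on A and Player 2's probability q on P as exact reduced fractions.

p=5/7, q=3/4

P1 indiff ⇒ q·5+(1-q)·7 = q·7+(1-q)·1 ⇒ q(-2) = (1-q)(-6) ⇒ q = 3/4
P2 indiff ⇒ p·1+(1-p)·10 = p·5+(1-p)·0 ⇒ p(-4) = (1-p)(-10) ⇒ p = 5/7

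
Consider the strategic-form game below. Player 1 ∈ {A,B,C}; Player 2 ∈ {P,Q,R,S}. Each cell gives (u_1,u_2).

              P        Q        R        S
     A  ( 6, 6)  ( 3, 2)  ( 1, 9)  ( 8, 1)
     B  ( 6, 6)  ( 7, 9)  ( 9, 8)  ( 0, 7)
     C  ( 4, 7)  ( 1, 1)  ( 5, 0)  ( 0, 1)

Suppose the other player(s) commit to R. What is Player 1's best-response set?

P1 best: {B}

u_1(A vs R) = 1
u_1(B vs R) = 9
u_1(C vs R) = 5
max payoff 9 at {B}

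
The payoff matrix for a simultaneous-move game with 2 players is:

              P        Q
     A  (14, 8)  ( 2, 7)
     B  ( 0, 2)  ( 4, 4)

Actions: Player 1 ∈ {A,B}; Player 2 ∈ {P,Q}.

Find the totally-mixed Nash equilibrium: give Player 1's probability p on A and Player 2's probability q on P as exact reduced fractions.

P1 mixes 2/3 on A; P2 mixes 1/8 on P

P1 indiff ⇒ q·14+(1-q)·2 = q·0+(1-q)·4 ⇒ q(14) = (1-q)(2) ⇒ q = 1/8
P2 indiff ⇒ p·8+(1-p)·2 = p·7+(1-p)·4 ⇒ p(1) = (1-p)(2) ⇒ p = 2/3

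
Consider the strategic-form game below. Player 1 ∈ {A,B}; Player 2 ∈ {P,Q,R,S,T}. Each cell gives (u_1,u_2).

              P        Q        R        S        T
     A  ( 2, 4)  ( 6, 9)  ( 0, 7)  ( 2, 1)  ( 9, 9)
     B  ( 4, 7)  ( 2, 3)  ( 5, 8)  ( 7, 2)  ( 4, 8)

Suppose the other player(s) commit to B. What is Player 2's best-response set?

u_2(P vs B) = 7
u_2(Q vs B) = 3
u_2(R vs B) = 8
u_2(S vs B) = 2
u_2(T vs B) = 8
max payoff 8 at {R,T}

P2 best: {R,T}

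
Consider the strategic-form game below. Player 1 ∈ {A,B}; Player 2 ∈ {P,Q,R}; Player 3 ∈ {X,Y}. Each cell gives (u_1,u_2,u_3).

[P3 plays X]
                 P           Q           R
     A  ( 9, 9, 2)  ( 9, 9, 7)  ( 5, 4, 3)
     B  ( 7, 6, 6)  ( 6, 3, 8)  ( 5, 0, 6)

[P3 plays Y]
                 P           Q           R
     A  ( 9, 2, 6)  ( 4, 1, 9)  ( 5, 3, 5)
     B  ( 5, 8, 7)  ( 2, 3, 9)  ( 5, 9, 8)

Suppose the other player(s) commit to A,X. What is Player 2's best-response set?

u_2(P vs A,X) = 9
u_2(Q vs A,X) = 9
u_2(R vs A,X) = 4
max payoff 9 at {P,Q}

argmax u_2 = {P,Q}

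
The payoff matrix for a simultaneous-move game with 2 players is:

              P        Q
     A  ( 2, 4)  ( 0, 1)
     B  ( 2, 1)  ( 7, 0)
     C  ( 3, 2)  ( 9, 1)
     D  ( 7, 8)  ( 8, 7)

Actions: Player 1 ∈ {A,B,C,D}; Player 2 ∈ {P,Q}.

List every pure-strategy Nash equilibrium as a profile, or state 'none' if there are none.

(A,P): not NE [P1→D gives 7>2]
(A,Q): not NE [P1→C gives 9>0; P2→P gives 4>1]
(B,P): not NE [P1→D gives 7>2]
(B,Q): not NE [P1→C gives 9>7; P2→P gives 1>0]
(C,P): not NE [P1→D gives 7>3]
(C,Q): not NE [P2→P gives 2>1]
(D,P): NE
(D,Q): not NE [P1→C gives 9>8; P2→P gives 8>7]

Nash profiles: (D,P)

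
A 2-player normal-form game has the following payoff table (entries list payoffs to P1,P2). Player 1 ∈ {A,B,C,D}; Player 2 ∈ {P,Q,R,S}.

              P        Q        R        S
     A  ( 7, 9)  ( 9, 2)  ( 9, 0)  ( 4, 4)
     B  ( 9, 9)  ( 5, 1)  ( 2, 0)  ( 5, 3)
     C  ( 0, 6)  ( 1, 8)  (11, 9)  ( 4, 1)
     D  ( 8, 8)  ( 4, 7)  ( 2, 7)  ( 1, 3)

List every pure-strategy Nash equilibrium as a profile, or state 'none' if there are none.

PSNE = {(B,P), (C,R)}

(A,P): not NE [P1→B gives 9>7]
(A,Q): not NE [P2→P gives 9>2]
(A,R): not NE [P1→C gives 11>9; P2→P gives 9>0]
(A,S): not NE [P1→B gives 5>4; P2→P gives 9>4]
(B,P): NE
(B,Q): not NE [P1→A gives 9>5; P2→P gives 9>1]
(B,R): not NE [P1→C gives 11>2; P2→P gives 9>0]
(B,S): not NE [P2→P gives 9>3]
(C,P): not NE [P1→B gives 9>0; P2→R gives 9>6]
(C,Q): not NE [P1→A gives 9>1; P2→R gives 9>8]
(C,R): NE
(C,S): not NE [P1→B gives 5>4; P2→R gives 9>1]
(D,P): not NE [P1→B gives 9>8]
(D,Q): not NE [P1→A gives 9>4; P2→P gives 8>7]
(D,R): not NE [P1→C gives 11>2; P2→P gives 8>7]
(D,S): not NE [P1→B gives 5>1; P2→P gives 8>3]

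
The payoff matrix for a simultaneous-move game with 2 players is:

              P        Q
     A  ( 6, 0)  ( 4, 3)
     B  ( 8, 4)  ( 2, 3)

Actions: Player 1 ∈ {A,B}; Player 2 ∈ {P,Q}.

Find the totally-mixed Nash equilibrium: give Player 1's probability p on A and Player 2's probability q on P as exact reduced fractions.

p=1/4, q=1/2

P1 indiff ⇒ q·6+(1-q)·4 = q·8+(1-q)·2 ⇒ q(-2) = (1-q)(-2) ⇒ q = 1/2
P2 indiff ⇒ p·0+(1-p)·4 = p·3+(1-p)·3 ⇒ p(-3) = (1-p)(-1) ⇒ p = 1/4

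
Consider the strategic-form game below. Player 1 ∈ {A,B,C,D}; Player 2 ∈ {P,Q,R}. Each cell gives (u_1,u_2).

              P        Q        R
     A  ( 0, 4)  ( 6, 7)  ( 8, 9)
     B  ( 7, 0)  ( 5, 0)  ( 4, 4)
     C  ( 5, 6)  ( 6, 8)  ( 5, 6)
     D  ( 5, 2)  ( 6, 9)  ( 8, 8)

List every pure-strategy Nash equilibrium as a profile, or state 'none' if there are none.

PSNE = {(A,R), (C,Q), (D,Q)}

(A,P): not NE [P1→B gives 7>0; P2→R gives 9>4]
(A,Q): not NE [P2→R gives 9>7]
(A,R): NE
(B,P): not NE [P2→R gives 4>0]
(B,Q): not NE [P1→D gives 6>5; P2→R gives 4>0]
(B,R): not NE [P1→D gives 8>4]
(C,P): not NE [P1→B gives 7>5; P2→Q gives 8>6]
(C,Q): NE
(C,R): not NE [P1→D gives 8>5; P2→Q gives 8>6]
(D,P): not NE [P1→B gives 7>5; P2→Q gives 9>2]
(D,Q): NE
(D,R): not NE [P2→Q gives 9>8]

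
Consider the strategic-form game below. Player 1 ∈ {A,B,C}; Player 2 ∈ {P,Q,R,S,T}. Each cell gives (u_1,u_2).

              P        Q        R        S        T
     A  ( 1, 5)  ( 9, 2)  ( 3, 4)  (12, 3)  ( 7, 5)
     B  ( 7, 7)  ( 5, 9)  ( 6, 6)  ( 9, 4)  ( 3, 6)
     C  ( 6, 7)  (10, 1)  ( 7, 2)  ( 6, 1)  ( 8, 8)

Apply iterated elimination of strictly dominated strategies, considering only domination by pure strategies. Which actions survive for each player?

Remaining: P1:{B,C} P2:{P,Q,T}

P2 drop R (P beats it: A:5>4 B:7>6 C:7>2)
P2 drop S (P beats it: A:5>3 B:7>4 C:7>1)
P1 drop A (C beats it: P:6>1 Q:10>9 T:8>7)
P1→{B,C} P2→{P,Q,T}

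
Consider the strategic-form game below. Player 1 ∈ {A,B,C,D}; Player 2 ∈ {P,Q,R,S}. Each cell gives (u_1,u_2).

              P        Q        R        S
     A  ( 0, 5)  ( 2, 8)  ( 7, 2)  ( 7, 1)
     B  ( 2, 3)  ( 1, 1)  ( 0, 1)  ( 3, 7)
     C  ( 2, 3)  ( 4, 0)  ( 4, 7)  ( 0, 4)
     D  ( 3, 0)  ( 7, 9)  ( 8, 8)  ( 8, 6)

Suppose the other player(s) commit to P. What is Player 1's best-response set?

u_1(A vs P) = 0
u_1(B vs P) = 2
u_1(C vs P) = 2
u_1(D vs P) = 3
max payoff 3 at {D}

P1 best: {D}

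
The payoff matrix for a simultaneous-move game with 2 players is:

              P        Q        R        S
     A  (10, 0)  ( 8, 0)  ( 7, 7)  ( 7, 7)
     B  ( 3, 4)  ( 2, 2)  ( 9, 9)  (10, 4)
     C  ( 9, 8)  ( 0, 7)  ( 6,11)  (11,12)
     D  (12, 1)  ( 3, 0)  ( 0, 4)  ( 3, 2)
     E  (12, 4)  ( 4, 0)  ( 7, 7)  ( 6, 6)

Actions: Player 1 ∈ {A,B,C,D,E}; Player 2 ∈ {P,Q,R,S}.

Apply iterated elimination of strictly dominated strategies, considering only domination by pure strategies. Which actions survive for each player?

Survivors P1:{B,C} P2:{R,S}

P2 drop P (R beats it: A:7>0 B:9>4 C:11>8 D:4>1 E:7>4)
P1 drop D (A beats it: Q:8>3 R:7>0 S:7>3)
P2 drop Q (R beats it: A:7>0 B:9>2 C:11>7 E:7>0)
P1 drop A (B beats it: R:9>7 S:10>7)
P1 drop E (B beats it: R:9>7 S:10>6)
P1→{B,C} P2→{R,S}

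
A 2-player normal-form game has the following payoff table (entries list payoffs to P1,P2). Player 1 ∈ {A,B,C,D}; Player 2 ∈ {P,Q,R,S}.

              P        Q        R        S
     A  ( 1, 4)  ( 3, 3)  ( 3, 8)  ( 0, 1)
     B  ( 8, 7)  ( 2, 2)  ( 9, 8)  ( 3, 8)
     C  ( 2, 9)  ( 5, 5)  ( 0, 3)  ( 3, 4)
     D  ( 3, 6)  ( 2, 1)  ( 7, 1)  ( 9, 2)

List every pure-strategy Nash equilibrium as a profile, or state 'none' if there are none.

Nash profiles: (B,R)

(A,P): not NE [P1→B gives 8>1; P2→R gives 8>4]
(A,Q): not NE [P1→C gives 5>3; P2→R gives 8>3]
(A,R): not NE [P1→B gives 9>3]
(A,S): not NE [P1→D gives 9>0; P2→R gives 8>1]
(B,P): not NE [P2→S gives 8>7]
(B,Q): not NE [P1→C gives 5>2; P2→S gives 8>2]
(B,R): NE
(B,S): not NE [P1→D gives 9>3]
(C,P): not NE [P1→B gives 8>2]
(C,Q): not NE [P2→P gives 9>5]
(C,R): not NE [P1→B gives 9>0; P2→P gives 9>3]
(C,S): not NE [P1→D gives 9>3; P2→P gives 9>4]
(D,P): not NE [P1→B gives 8>3]
(D,Q): not NE [P1→C gives 5>2; P2→P gives 6>1]
(D,R): not NE [P1→B gives 9>7; P2→P gives 6>1]
(D,S): not NE [P2→P gives 6>2]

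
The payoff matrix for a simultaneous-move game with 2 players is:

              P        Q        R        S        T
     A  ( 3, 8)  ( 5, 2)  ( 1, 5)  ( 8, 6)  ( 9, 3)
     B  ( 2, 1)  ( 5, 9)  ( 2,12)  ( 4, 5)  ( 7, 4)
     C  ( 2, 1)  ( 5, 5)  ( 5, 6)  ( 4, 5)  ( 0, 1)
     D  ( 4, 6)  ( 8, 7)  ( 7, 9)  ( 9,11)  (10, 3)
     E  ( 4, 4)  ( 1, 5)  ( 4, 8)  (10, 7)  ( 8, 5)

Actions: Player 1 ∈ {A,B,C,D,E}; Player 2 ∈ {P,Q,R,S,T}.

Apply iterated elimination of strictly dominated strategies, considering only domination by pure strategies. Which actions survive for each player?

P1 drop A (D beats it: P:4>3 Q:8>5 R:7>1 S:9>8 T:10>9)
P1 drop B (D beats it: P:4>2 Q:8>5 R:7>2 S:9>4 T:10>7)
P1 drop C (D beats it: P:4>2 Q:8>5 R:7>5 S:9>4 T:10>0)
P2 drop P (Q beats it: D:7>6 E:5>4)
P2 drop Q (R beats it: D:9>7 E:8>5)
P2 drop T (R beats it: D:9>3 E:8>5)
P1→{D,E} P2→{R,S}

IESDS → P1:{D,E} P2:{R,S}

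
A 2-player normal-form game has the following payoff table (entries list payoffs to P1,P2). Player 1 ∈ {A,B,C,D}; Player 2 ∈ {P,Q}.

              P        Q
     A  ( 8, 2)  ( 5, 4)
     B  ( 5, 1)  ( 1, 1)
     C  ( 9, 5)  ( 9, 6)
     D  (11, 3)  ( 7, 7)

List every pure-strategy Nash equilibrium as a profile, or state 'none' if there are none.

PSNE = {(C,Q)}

(A,P): not NE [P1→D gives 11>8; P2→Q gives 4>2]
(A,Q): not NE [P1→C gives 9>5]
(B,P): not NE [P1→D gives 11>5]
(B,Q): not NE [P1→C gives 9>1]
(C,P): not NE [P1→D gives 11>9; P2→Q gives 6>5]
(C,Q): NE
(D,P): not NE [P2→Q gives 7>3]
(D,Q): not NE [P1→C gives 9>7]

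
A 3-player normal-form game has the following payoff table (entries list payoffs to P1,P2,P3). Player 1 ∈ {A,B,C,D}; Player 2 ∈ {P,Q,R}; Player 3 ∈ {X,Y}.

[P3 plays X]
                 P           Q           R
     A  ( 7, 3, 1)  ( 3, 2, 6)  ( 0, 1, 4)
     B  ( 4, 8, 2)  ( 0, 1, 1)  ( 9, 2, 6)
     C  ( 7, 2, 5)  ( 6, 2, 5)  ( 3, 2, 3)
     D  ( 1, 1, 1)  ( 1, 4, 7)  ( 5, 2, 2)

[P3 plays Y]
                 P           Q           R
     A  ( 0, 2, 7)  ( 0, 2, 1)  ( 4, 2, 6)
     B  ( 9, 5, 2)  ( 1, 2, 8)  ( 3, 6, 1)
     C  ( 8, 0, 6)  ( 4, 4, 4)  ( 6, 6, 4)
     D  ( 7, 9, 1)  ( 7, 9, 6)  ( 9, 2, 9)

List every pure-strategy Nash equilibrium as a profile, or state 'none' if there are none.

(A,P,X): not NE [P3→Y gives 7>1]
(A,P,Y): not NE [P1→B gives 9>0]
(A,Q,X): not NE [P1→C gives 6>3; P2→P gives 3>2]
(A,Q,Y): not NE [P1→D gives 7>0; P3→X gives 6>1]
(A,R,X): not NE [P1→B gives 9>0; P2→P gives 3>1; P3→Y gives 6>4]
(A,R,Y): not NE [P1→D gives 9>4]
(B,P,X): not NE [P1→C gives 7>4]
(B,P,Y): not NE [P2→R gives 6>5]
(B,Q,X): not NE [P1→C gives 6>0; P2→P gives 8>1; P3→Y gives 8>1]
(B,Q,Y): not NE [P1→D gives 7>1; P2→R gives 6>2]
(B,R,X): not NE [P2→P gives 8>2]
(B,R,Y): not NE [P1→D gives 9>3; P3→X gives 6>1]
(C,P,X): not NE [P3→Y gives 6>5]
(C,P,Y): not NE [P1→B gives 9>8; P2→R gives 6>0]
(C,Q,X): NE
(C,Q,Y): not NE [P1→D gives 7>4; P2→R gives 6>4; P3→X gives 5>4]
(C,R,X): not NE [P1→B gives 9>3; P3→Y gives 4>3]
(C,R,Y): not NE [P1→D gives 9>6]
(D,P,X): not NE [P1→C gives 7>1; P2→Q gives 4>1]
(D,P,Y): not NE [P1→B gives 9>7]
(D,Q,X): not NE [P1→C gives 6>1]
(D,Q,Y): not NE [P3→X gives 7>6]
(D,R,X): not NE [P1→B gives 9>5; P2→Q gives 4>2; P3→Y gives 9>2]
(D,R,Y): not NE [P2→Q gives 9>2]

PSNE = {(C,Q,X)}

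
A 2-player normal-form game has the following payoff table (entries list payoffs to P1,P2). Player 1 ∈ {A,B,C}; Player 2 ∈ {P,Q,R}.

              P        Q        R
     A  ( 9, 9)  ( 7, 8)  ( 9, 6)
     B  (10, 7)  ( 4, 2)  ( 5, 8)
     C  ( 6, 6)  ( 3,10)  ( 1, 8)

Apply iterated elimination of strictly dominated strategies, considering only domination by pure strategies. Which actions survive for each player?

IESDS → P1:{A,B} P2:{P,R}

P1 drop C (A beats it: P:9>6 Q:7>3 R:9>1)
P2 drop Q (P beats it: A:9>8 B:7>2)
P1→{A,B} P2→{P,R}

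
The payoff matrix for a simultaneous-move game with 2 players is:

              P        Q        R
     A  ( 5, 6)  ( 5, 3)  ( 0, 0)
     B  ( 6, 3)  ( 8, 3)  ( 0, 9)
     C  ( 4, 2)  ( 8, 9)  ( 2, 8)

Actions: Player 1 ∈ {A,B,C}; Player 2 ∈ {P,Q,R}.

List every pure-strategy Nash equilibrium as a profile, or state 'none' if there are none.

(A,P): not NE [P1→B gives 6>5]
(A,Q): not NE [P1→C gives 8>5; P2→P gives 6>3]
(A,R): not NE [P1→C gives 2>0; P2→P gives 6>0]
(B,P): not NE [P2→R gives 9>3]
(B,Q): not NE [P2→R gives 9>3]
(B,R): not NE [P1→C gives 2>0]
(C,P): not NE [P1→B gives 6>4; P2→Q gives 9>2]
(C,Q): NE
(C,R): not NE [P2→Q gives 9>8]

NE set: (C,Q)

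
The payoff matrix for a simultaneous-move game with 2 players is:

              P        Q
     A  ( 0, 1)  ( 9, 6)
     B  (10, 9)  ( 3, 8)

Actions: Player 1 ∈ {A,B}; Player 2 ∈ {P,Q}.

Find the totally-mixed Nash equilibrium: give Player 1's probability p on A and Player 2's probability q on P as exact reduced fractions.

P1 indiff ⇒ q·0+(1-q)·9 = q·10+(1-q)·3 ⇒ q(-10) = (1-q)(-6) ⇒ q = 3/8
P2 indiff ⇒ p·1+(1-p)·9 = p·6+(1-p)·8 ⇒ p(-5) = (1-p)(-1) ⇒ p = 1/6

p=1/6, q=3/8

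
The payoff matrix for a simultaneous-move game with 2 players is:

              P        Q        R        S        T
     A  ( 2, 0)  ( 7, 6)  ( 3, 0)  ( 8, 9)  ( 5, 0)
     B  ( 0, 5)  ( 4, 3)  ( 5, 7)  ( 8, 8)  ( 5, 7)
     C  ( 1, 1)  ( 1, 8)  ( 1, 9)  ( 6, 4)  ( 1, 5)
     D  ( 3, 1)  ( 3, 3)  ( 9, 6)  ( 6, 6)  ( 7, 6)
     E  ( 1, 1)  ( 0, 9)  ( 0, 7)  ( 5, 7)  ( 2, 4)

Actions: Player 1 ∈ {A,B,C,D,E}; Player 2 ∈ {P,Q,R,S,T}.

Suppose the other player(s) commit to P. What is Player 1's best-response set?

u_1(A vs P) = 2
u_1(B vs P) = 0
u_1(C vs P) = 1
u_1(D vs P) = 3
u_1(E vs P) = 1
max payoff 3 at {D}

argmax u_1 = {D}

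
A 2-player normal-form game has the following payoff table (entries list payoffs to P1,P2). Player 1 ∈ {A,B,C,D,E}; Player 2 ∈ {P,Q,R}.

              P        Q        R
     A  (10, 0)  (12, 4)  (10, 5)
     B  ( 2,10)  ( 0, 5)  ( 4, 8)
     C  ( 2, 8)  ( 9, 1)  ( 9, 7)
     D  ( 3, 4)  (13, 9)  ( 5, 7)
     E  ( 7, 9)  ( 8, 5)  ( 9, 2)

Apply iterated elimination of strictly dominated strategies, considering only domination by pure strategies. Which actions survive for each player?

P1 drop B (A beats it: P:10>2 Q:12>0 R:10>4)
P1 drop C (A beats it: P:10>2 Q:12>9 R:10>9)
P1 drop E (A beats it: P:10>7 Q:12>8 R:10>9)
P2 drop P (Q beats it: A:4>0 D:9>4)
P1→{A,D} P2→{Q,R}

IESDS → P1:{A,D} P2:{Q,R}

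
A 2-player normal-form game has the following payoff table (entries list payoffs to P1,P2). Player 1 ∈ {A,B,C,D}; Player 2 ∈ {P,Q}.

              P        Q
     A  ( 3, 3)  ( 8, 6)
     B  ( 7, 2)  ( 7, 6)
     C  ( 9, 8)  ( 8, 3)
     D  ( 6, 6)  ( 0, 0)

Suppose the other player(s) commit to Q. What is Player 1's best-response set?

u_1(A vs Q) = 8
u_1(B vs Q) = 7
u_1(C vs Q) = 8
u_1(D vs Q) = 0
max payoff 8 at {A,C}

BR_1 = {A,C}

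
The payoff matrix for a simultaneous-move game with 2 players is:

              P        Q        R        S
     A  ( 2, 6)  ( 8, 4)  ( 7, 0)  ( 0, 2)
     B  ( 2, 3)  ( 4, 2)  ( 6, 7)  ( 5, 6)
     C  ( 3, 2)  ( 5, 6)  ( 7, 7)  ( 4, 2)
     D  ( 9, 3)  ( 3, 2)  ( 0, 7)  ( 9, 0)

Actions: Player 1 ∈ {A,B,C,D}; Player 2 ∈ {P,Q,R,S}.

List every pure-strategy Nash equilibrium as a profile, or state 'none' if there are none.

(A,P): not NE [P1→D gives 9>2]
(A,Q): not NE [P2→P gives 6>4]
(A,R): not NE [P2→P gives 6>0]
(A,S): not NE [P1→D gives 9>0; P2→P gives 6>2]
(B,P): not NE [P1→D gives 9>2; P2→R gives 7>3]
(B,Q): not NE [P1→A gives 8>4; P2→R gives 7>2]
(B,R): not NE [P1→C gives 7>6]
(B,S): not NE [P1→D gives 9>5; P2→R gives 7>6]
(C,P): not NE [P1→D gives 9>3; P2→R gives 7>2]
(C,Q): not NE [P1→A gives 8>5; P2→R gives 7>6]
(C,R): NE
(C,S): not NE [P1→D gives 9>4; P2→R gives 7>2]
(D,P): not NE [P2→R gives 7>3]
(D,Q): not NE [P1→A gives 8>3; P2→R gives 7>2]
(D,R): not NE [P1→C gives 7>0]
(D,S): not NE [P2→R gives 7>0]

PSNE = {(C,R)}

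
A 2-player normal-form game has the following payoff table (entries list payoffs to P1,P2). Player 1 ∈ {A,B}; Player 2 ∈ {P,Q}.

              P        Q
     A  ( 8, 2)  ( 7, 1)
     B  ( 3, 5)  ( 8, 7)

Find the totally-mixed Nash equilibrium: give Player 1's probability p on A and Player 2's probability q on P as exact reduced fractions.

P1 indiff ⇒ q·8+(1-q)·7 = q·3+(1-q)·8 ⇒ q(5) = (1-q)(1) ⇒ q = 1/6
P2 indiff ⇒ p·2+(1-p)·5 = p·1+(1-p)·7 ⇒ p(1) = (1-p)(2) ⇒ p = 2/3

p=2/3, q=1/6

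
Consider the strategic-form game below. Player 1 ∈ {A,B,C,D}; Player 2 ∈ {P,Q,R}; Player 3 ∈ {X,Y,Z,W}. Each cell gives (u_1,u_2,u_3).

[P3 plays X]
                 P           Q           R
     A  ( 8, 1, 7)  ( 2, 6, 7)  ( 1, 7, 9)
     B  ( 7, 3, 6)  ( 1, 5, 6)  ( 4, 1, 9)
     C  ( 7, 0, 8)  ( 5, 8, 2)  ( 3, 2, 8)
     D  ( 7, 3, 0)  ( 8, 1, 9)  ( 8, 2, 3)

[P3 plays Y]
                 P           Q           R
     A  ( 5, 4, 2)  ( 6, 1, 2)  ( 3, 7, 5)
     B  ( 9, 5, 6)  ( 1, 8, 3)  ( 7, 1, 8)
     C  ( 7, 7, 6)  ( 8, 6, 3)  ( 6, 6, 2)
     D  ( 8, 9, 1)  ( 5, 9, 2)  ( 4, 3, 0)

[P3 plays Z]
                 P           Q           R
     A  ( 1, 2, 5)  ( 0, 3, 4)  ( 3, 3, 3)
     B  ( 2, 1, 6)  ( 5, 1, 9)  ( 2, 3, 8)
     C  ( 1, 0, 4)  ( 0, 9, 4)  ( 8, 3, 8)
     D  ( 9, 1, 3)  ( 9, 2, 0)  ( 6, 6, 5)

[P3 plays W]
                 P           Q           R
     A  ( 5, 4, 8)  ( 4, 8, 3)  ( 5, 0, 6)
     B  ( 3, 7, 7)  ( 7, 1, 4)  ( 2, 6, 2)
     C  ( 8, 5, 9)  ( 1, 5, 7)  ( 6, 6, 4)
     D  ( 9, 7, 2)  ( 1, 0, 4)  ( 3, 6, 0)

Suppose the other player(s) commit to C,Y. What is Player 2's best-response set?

P2 best: {P}

u_2(P vs C,Y) = 7
u_2(Q vs C,Y) = 6
u_2(R vs C,Y) = 6
max payoff 7 at {P}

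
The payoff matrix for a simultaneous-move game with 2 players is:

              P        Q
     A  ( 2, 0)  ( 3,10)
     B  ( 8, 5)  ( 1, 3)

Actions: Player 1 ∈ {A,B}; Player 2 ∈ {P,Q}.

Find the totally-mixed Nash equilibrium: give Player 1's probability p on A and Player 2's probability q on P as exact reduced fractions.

P1 mixes 1/6 on A; P2 mixes 1/4 on P

P1 indiff ⇒ q·2+(1-q)·3 = q·8+(1-q)·1 ⇒ q(-6) = (1-q)(-2) ⇒ q = 1/4
P2 indiff ⇒ p·0+(1-p)·5 = p·10+(1-p)·3 ⇒ p(-10) = (1-p)(-2) ⇒ p = 1/6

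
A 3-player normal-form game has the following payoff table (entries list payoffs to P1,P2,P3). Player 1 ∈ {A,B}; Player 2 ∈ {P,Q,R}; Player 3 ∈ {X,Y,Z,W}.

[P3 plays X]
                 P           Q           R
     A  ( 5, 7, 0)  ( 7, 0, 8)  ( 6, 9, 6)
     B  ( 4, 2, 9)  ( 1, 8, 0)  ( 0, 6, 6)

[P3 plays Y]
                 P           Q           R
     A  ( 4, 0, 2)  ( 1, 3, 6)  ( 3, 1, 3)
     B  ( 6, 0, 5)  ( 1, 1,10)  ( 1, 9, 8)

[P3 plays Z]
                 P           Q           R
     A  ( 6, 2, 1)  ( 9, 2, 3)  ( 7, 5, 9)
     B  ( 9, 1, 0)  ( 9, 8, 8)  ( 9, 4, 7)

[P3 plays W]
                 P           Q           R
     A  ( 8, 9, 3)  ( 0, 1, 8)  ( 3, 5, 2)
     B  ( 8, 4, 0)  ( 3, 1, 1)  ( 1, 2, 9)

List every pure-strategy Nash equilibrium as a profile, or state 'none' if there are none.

(A,P,X): not NE [P2→R gives 9>7; P3→W gives 3>0]
(A,P,Y): not NE [P1→B gives 6>4; P2→Q gives 3>0; P3→W gives 3>2]
(A,P,Z): not NE [P1→B gives 9>6; P2→R gives 5>2; P3→W gives 3>1]
(A,P,W): NE
(A,Q,X): not NE [P2→R gives 9>0]
(A,Q,Y): not NE [P3→W gives 8>6]
(A,Q,Z): not NE [P2→R gives 5>2; P3→W gives 8>3]
(A,Q,W): not NE [P1→B gives 3>0; P2→P gives 9>1]
(A,R,X): not NE [P3→Z gives 9>6]
(A,R,Y): not NE [P2→Q gives 3>1; P3→Z gives 9>3]
(A,R,Z): not NE [P1→B gives 9>7]
(A,R,W): not NE [P2→P gives 9>5; P3→Z gives 9>2]
(B,P,X): not NE [P1→A gives 5>4; P2→Q gives 8>2]
(B,P,Y): not NE [P2→R gives 9>0; P3→X gives 9>5]
(B,P,Z): not NE [P2→Q gives 8>1; P3→X gives 9>0]
(B,P,W): not NE [P3→X gives 9>0]
(B,Q,X): not NE [P1→A gives 7>1; P3→Y gives 10>0]
(B,Q,Y): not NE [P2→R gives 9>1]
(B,Q,Z): not NE [P3→Y gives 10>8]
(B,Q,W): not NE [P2→P gives 4>1; P3→Y gives 10>1]
(B,R,X): not NE [P1→A gives 6>0; P2→Q gives 8>6; P3→W gives 9>6]
(B,R,Y): not NE [P1→A gives 3>1; P3→W gives 9>8]
(B,R,Z): not NE [P2→Q gives 8>4; P3→W gives 9>7]
(B,R,W): not NE [P1→A gives 3>1; P2→P gives 4>2]

Nash profiles: (A,P,W)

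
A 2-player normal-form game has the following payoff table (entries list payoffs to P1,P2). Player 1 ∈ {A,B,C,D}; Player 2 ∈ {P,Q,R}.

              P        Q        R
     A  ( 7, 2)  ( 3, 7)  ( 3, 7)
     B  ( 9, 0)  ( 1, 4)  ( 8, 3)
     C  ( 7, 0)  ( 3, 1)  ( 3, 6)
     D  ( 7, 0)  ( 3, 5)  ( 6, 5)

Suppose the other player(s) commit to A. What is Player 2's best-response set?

argmax u_2 = {Q,R}

u_2(P vs A) = 2
u_2(Q vs A) = 7
u_2(R vs A) = 7
max payoff 7 at {Q,R}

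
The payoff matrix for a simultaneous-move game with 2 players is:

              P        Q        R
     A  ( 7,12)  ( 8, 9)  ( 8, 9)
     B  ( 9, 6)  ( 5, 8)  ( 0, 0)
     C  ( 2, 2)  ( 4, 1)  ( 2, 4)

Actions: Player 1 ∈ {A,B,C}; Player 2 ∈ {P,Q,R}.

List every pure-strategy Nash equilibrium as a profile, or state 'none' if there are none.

(A,P): not NE [P1→B gives 9>7]
(A,Q): not NE [P2→P gives 12>9]
(A,R): not NE [P2→P gives 12>9]
(B,P): not NE [P2→Q gives 8>6]
(B,Q): not NE [P1→A gives 8>5]
(B,R): not NE [P1→A gives 8>0; P2→Q gives 8>0]
(C,P): not NE [P1→B gives 9>2; P2→R gives 4>2]
(C,Q): not NE [P1→A gives 8>4; P2→R gives 4>1]
(C,R): not NE [P1→A gives 8>2]

PSNE: ∅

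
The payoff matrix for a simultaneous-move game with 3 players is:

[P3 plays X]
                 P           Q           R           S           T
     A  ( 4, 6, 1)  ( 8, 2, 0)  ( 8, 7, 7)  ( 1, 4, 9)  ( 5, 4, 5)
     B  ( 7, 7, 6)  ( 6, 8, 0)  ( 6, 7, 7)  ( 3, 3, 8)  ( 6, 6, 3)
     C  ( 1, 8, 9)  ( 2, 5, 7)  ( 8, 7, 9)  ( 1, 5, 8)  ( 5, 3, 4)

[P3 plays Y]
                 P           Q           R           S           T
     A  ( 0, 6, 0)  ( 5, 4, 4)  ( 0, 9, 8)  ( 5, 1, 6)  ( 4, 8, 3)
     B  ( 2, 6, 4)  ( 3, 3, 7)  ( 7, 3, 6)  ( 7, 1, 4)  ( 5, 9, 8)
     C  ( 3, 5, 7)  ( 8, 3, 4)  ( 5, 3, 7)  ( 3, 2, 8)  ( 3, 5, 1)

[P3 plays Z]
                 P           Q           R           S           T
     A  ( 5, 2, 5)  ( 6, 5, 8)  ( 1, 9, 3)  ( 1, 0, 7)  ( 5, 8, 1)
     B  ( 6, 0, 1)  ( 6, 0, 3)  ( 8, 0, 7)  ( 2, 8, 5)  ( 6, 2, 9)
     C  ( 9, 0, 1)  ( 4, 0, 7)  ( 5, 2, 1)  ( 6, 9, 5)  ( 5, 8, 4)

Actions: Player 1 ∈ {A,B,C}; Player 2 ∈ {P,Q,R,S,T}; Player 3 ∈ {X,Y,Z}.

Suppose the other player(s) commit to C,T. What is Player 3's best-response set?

u_3(X vs C,T) = 4
u_3(Y vs C,T) = 1
u_3(Z vs C,T) = 4
max payoff 4 at {X,Z}

P3 best: {X,Z}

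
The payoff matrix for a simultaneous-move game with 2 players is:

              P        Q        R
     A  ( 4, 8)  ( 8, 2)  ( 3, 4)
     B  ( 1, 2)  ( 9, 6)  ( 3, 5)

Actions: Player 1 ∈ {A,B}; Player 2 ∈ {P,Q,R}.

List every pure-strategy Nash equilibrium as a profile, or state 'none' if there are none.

NE set: (A,P), (B,Q)

(A,P): NE
(A,Q): not NE [P1→B gives 9>8; P2→P gives 8>2]
(A,R): not NE [P2→P gives 8>4]
(B,P): not NE [P1→A gives 4>1; P2→Q gives 6>2]
(B,Q): NE
(B,R): not NE [P2→Q gives 6>5]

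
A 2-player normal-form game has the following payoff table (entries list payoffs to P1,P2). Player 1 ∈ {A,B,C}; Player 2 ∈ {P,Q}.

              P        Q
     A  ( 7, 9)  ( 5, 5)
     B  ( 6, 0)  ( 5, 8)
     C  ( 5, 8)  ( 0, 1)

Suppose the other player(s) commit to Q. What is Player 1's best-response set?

argmax u_1 = {A,B}

u_1(A vs Q) = 5
u_1(B vs Q) = 5
u_1(C vs Q) = 0
max payoff 5 at {A,B}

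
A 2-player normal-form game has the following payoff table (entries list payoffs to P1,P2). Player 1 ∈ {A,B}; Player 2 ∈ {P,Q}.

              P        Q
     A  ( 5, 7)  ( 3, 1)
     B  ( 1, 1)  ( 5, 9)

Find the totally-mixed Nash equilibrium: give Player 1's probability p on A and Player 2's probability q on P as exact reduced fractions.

P1 indiff ⇒ q·5+(1-q)·3 = q·1+(1-q)·5 ⇒ q(4) = (1-q)(2) ⇒ q = 1/3
P2 indiff ⇒ p·7+(1-p)·1 = p·1+(1-p)·9 ⇒ p(6) = (1-p)(8) ⇒ p = 4/7

P1 mixes 4/7 on A; P2 mixes 1/3 on P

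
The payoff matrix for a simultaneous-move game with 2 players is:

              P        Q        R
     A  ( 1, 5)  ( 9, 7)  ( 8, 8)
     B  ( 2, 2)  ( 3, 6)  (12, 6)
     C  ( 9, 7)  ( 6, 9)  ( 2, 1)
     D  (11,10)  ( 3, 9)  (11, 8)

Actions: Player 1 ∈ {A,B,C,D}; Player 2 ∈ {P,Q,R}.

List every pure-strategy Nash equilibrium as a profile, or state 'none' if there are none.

NE set: (B,R), (D,P)

(A,P): not NE [P1→D gives 11>1; P2→R gives 8>5]
(A,Q): not NE [P2→R gives 8>7]
(A,R): not NE [P1→B gives 12>8]
(B,P): not NE [P1→D gives 11>2; P2→R gives 6>2]
(B,Q): not NE [P1→A gives 9>3]
(B,R): NE
(C,P): not NE [P1→D gives 11>9; P2→Q gives 9>7]
(C,Q): not NE [P1→A gives 9>6]
(C,R): not NE [P1→B gives 12>2; P2→Q gives 9>1]
(D,P): NE
(D,Q): not NE [P1→A gives 9>3; P2→P gives 10>9]
(D,R): not NE [P1→B gives 12>11; P2→P gives 10>8]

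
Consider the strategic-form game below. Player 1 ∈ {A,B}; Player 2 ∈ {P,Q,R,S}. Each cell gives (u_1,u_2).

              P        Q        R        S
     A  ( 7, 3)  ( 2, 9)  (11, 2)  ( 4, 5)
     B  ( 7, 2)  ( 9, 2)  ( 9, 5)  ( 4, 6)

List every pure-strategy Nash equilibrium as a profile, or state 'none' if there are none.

(A,P): not NE [P2→Q gives 9>3]
(A,Q): not NE [P1→B gives 9>2]
(A,R): not NE [P2→Q gives 9>2]
(A,S): not NE [P2→Q gives 9>5]
(B,P): not NE [P2→S gives 6>2]
(B,Q): not NE [P2→S gives 6>2]
(B,R): not NE [P1→A gives 11>9; P2→S gives 6>5]
(B,S): NE

Nash profiles: (B,S)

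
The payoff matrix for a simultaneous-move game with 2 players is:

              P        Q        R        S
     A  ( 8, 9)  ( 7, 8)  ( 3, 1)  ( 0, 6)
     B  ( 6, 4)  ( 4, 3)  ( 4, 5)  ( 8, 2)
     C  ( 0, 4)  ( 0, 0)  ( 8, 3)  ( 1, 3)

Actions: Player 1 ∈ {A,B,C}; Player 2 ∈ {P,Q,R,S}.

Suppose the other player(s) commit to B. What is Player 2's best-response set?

u_2(P vs B) = 4
u_2(Q vs B) = 3
u_2(R vs B) = 5
u_2(S vs B) = 2
max payoff 5 at {R}

argmax u_2 = {R}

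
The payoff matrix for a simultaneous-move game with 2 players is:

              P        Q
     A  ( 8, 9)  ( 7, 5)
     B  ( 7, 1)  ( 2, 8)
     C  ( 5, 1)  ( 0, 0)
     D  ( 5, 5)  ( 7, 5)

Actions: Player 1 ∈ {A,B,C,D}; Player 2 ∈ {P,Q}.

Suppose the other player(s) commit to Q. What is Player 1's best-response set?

u_1(A vs Q) = 7
u_1(B vs Q) = 2
u_1(C vs Q) = 0
u_1(D vs Q) = 7
max payoff 7 at {A,D}

P1 best: {A,D}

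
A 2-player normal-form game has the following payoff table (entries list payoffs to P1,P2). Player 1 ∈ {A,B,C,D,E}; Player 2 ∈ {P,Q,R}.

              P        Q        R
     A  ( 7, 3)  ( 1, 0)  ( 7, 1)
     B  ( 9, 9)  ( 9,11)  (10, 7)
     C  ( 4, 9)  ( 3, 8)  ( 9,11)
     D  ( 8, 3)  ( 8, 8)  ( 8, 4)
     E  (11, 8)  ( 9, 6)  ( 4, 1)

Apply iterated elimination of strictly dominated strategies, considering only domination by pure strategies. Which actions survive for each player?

Remaining: P1:{B,E} P2:{P,Q}

P1 drop A (B beats it: P:9>7 Q:9>1 R:10>7)
P1 drop C (B beats it: P:9>4 Q:9>3 R:10>9)
P1 drop D (B beats it: P:9>8 Q:9>8 R:10>8)
P2 drop R (P beats it: B:9>7 E:8>1)
P1→{B,E} P2→{P,Q}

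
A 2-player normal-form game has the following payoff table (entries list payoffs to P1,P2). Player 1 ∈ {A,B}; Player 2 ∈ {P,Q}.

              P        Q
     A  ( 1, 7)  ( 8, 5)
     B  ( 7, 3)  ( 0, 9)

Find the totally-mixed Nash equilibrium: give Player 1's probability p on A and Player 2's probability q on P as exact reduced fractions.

P1 indiff ⇒ q·1+(1-q)·8 = q·7+(1-q)·0 ⇒ q(-6) = (1-q)(-8) ⇒ q = 4/7
P2 indiff ⇒ p·7+(1-p)·3 = p·5+(1-p)·9 ⇒ p(2) = (1-p)(6) ⇒ p = 3/4

P1 mixes 3/4 on A; P2 mixes 4/7 on P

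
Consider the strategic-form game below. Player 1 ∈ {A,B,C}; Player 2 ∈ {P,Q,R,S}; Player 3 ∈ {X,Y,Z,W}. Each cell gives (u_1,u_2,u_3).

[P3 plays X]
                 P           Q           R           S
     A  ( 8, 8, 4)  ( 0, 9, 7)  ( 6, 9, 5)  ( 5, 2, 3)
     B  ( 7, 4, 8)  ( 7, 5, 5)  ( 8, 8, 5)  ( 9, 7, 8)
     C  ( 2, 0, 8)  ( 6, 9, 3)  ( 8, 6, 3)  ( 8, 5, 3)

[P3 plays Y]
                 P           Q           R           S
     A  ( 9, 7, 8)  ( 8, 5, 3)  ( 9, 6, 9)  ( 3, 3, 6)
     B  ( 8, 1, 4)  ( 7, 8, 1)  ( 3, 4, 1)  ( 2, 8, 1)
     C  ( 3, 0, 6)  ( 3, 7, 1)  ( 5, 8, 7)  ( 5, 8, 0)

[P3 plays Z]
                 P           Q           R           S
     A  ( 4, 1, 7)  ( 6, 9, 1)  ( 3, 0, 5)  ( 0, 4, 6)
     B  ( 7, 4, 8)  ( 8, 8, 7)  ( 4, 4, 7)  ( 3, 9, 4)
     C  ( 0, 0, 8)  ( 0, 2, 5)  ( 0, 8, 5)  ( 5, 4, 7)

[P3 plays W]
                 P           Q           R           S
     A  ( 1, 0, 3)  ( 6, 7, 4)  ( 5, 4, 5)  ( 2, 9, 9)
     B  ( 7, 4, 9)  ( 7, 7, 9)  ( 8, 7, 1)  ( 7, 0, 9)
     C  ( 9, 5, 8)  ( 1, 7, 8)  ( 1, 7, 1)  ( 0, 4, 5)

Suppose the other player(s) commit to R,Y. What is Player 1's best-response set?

P1 best: {A}

u_1(A vs R,Y) = 9
u_1(B vs R,Y) = 3
u_1(C vs R,Y) = 5
max payoff 9 at {A}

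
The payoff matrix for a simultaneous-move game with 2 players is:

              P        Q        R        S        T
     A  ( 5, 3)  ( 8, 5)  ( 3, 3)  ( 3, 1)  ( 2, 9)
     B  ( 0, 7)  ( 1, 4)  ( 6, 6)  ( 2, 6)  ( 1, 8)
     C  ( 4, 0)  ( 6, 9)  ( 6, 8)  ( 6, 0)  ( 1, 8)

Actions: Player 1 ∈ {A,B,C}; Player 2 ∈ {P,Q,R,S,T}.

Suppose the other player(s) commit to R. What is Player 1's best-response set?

BR_1 = {B,C}

u_1(A vs R) = 3
u_1(B vs R) = 6
u_1(C vs R) = 6
max payoff 6 at {B,C}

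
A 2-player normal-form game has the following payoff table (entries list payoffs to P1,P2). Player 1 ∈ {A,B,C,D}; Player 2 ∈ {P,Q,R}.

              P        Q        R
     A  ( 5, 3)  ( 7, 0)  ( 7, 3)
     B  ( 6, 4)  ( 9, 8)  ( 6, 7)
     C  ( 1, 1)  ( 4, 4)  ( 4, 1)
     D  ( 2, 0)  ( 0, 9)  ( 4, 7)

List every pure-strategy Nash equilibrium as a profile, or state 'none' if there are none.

(A,P): not NE [P1→B gives 6>5]
(A,Q): not NE [P1→B gives 9>7; P2→R gives 3>0]
(A,R): NE
(B,P): not NE [P2→Q gives 8>4]
(B,Q): NE
(B,R): not NE [P1→A gives 7>6; P2→Q gives 8>7]
(C,P): not NE [P1→B gives 6>1; P2→Q gives 4>1]
(C,Q): not NE [P1→B gives 9>4]
(C,R): not NE [P1→A gives 7>4; P2→Q gives 4>1]
(D,P): not NE [P1→B gives 6>2; P2→Q gives 9>0]
(D,Q): not NE [P1→B gives 9>0]
(D,R): not NE [P1→A gives 7>4; P2→Q gives 9>7]

NE set: (A,R), (B,Q)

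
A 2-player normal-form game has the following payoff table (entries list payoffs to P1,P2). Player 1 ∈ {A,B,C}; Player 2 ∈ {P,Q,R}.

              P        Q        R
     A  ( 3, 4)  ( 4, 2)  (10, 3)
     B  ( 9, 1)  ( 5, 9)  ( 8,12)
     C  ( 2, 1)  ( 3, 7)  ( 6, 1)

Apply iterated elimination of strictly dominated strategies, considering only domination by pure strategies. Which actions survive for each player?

P1 drop C (A beats it: P:3>2 Q:4>3 R:10>6)
P2 drop Q (R beats it: A:3>2 B:12>9)
P1→{A,B} P2→{P,R}

IESDS → P1:{A,B} P2:{P,R}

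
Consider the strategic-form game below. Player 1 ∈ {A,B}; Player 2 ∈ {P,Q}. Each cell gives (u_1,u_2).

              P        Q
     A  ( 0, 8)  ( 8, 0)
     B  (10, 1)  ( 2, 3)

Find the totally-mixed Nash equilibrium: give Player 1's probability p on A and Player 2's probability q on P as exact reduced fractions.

P1 mixes 1/5 on A; P2 mixes 3/8 on P

P1 indiff ⇒ q·0+(1-q)·8 = q·10+(1-q)·2 ⇒ q(-10) = (1-q)(-6) ⇒ q = 3/8
P2 indiff ⇒ p·8+(1-p)·1 = p·0+(1-p)·3 ⇒ p(8) = (1-p)(2) ⇒ p = 1/5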